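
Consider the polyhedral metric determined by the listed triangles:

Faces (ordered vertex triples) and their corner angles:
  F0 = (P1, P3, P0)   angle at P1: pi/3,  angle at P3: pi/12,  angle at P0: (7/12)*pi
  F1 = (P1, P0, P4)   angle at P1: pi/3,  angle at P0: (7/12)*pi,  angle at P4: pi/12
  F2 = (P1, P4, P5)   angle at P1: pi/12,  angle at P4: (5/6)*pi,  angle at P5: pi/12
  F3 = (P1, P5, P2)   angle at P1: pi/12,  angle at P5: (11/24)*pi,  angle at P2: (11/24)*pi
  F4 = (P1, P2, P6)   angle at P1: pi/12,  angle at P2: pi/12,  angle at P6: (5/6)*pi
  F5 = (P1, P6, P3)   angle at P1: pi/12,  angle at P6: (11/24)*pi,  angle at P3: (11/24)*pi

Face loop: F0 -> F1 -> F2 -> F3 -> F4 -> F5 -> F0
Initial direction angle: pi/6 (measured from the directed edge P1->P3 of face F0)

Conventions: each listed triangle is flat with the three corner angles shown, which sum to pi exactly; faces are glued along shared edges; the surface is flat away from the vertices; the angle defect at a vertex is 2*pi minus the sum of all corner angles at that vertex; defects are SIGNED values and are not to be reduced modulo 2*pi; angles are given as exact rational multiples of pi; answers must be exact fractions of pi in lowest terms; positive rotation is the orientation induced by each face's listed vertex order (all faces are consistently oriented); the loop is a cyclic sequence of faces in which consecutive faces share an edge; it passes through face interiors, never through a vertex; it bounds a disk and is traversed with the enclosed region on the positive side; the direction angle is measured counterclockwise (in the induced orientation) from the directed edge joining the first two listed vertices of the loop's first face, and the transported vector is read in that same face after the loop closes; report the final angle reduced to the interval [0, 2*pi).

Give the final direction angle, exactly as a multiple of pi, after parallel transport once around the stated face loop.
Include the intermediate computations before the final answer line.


enclosed vertex P1: corner angles sum to pi, defect = 2*pi - pi = pi
transport around the loop rotates by the sum of enclosed defects; add to the initial angle mod 2*pi
final angle = pi/6 + pi = (7/6)*pi (mod 2*pi)

Answer: final direction angle = (7/6)*pi


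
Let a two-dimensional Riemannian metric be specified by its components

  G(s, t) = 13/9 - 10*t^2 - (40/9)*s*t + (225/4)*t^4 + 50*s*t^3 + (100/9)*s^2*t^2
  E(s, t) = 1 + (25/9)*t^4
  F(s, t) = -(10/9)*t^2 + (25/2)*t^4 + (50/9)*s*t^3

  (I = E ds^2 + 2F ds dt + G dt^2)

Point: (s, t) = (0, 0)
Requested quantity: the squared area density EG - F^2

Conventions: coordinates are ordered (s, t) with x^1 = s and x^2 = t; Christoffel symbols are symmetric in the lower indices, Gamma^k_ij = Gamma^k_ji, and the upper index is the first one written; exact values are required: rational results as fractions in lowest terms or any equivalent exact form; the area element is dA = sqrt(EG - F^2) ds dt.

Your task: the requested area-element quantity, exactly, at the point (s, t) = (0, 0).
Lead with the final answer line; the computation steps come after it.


Answer: EG - F^2 = 13/9

E = 1, F = 0, G = 13/9; EG - F^2 = 13/9


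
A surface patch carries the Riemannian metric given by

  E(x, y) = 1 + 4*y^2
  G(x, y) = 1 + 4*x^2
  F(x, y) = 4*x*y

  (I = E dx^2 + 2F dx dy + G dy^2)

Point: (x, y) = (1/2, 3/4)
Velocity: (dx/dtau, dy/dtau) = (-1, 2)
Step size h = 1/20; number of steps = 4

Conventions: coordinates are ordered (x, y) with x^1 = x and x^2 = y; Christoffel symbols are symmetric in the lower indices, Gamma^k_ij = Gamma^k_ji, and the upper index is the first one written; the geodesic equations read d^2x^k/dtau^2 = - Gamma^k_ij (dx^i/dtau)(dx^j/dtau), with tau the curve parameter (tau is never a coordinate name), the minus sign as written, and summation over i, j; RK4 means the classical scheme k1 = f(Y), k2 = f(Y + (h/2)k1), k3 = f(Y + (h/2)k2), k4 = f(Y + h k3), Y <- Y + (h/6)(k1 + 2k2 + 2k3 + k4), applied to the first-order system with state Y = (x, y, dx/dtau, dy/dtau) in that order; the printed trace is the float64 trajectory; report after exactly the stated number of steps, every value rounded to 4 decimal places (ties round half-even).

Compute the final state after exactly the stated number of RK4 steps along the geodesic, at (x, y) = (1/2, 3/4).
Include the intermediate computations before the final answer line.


f(Y) = (dx/dtau, dy/dtau, -Gamma^x_ij Y'^i Y'^j, -Gamma^y_ij Y'^i Y'^j) with the Gammas evaluated at the stage position; h = 0.050000; intermediate values shown to 6 dp
step 0: x = 0.5000, y = 0.7500, dx/dtau = -1.0000, dy/dtau = 2.0000
step 1:
  k1: at (x, y) = (0.500000, 0.750000), (dx/dtau, dy/dtau) = (-1.000000, 2.000000); Gamma_xxx = 0.000000, Gamma_xxy = 0.705882, Gamma_xyy = 0.000000, Gamma_yxx = 0.000000, Gamma_yxy = 0.470588, Gamma_yyy = 0.000000; k1 = (-1.000000, 2.000000, 2.823529, 1.882353)
  k2: at (x, y) = (0.475000, 0.800000), (dx/dtau, dy/dtau) = (-0.929412, 2.047059); Gamma_xxx = 0.000000, Gamma_xxy = 0.717087, Gamma_xyy = 0.000000, Gamma_yxx = 0.000000, Gamma_yxy = 0.425770, Gamma_yyy = 0.000000; k2 = (-0.929412, 2.047059, 2.728602, 1.620108)
  k3: at (x, y) = (0.476765, 0.801176), (dx/dtau, dy/dtau) = (-0.931785, 2.040503); Gamma_xxx = 0.000000, Gamma_xxy = 0.715855, Gamma_xyy = 0.000000, Gamma_yxx = 0.000000, Gamma_yxy = 0.425991, Gamma_yyy = 0.000000; k3 = (-0.931785, 2.040503, 2.722124, 1.619884)
  k4: at (x, y) = (0.453411, 0.852025), (dx/dtau, dy/dtau) = (-0.863894, 2.080994); Gamma_xxx = 0.000000, Gamma_xxy = 0.721121, Gamma_xyy = 0.000000, Gamma_yxx = 0.000000, Gamma_yxy = 0.383749, Gamma_yyy = 0.000000; k4 = (-0.863894, 2.080994, 2.592803, 1.379777)
  Y <- Y + (h/6)(k1 + 2k2 + 2k3 + k4): x = 0.4534, y = 0.8521, dx/dtau = -0.8640, dy/dtau = 2.0812
step 2:
  k1: at (x, y) = (0.453448, 0.852134), (dx/dtau, dy/dtau) = (-0.864018, 2.081184); Gamma_xxx = 0.000000, Gamma_xxy = 0.721080, Gamma_xyy = 0.000000, Gamma_yxx = 0.000000, Gamma_yxy = 0.383709, Gamma_yyy = 0.000000; k1 = (-0.864018, 2.081184, 2.593265, 1.379958)
  k2: at (x, y) = (0.431847, 0.904164), (dx/dtau, dy/dtau) = (-0.799187, 2.115683); Gamma_xxx = 0.000000, Gamma_xxy = 0.721021, Gamma_xyy = 0.000000, Gamma_yxx = 0.000000, Gamma_yxy = 0.344375, Gamma_yyy = 0.000000; k2 = (-0.799187, 2.115683, 2.438244, 1.164555)
  k3: at (x, y) = (0.433468, 0.905026), (dx/dtau, dy/dtau) = (-0.803062, 2.110298); Gamma_xxx = 0.000000, Gamma_xxy = 0.720008, Gamma_xyy = 0.000000, Gamma_yxx = 0.000000, Gamma_yxy = 0.344852, Gamma_yyy = 0.000000; k3 = (-0.803062, 2.110298, 2.440396, 1.168843)
  k4: at (x, y) = (0.413294, 0.957649), (dx/dtau, dy/dtau) = (-0.741999, 2.139626); Gamma_xxx = 0.000000, Gamma_xxy = 0.715783, Gamma_xyy = 0.000000, Gamma_yxx = 0.000000, Gamma_yxy = 0.308912, Gamma_yyy = 0.000000; k4 = (-0.741999, 2.139626, 2.272754, 0.980857)
  Y <- Y + (h/6)(k1 + 2k2 + 2k3 + k4): x = 0.4134, y = 0.9577, dx/dtau = -0.7422, dy/dtau = 2.1397
step 3:
  k1: at (x, y) = (0.413360, 0.957741), (dx/dtau, dy/dtau) = (-0.742158, 2.139748); Gamma_xxx = 0.000000, Gamma_xxy = 0.715729, Gamma_xyy = 0.000000, Gamma_yxx = 0.000000, Gamma_yxy = 0.308908, Gamma_yyy = 0.000000; k1 = (-0.742158, 2.139748, 2.273197, 0.981110)
  k2: at (x, y) = (0.394806, 1.011234), (dx/dtau, dy/dtau) = (-0.685328, 2.164275); Gamma_xxx = 0.000000, Gamma_xxy = 0.707916, Gamma_xyy = 0.000000, Gamma_yxx = 0.000000, Gamma_yxy = 0.276384, Gamma_yyy = 0.000000; k2 = (-0.685328, 2.164275, 2.100015, 0.819888)
  k3: at (x, y) = (0.396227, 1.011848), (dx/dtau, dy/dtau) = (-0.689657, 2.160245); Gamma_xxx = 0.000000, Gamma_xxy = 0.707175, Gamma_xyy = 0.000000, Gamma_yxx = 0.000000, Gamma_yxy = 0.276921, Gamma_yyy = 0.000000; k3 = (-0.689657, 2.160245, 2.107138, 0.825129)
  k4: at (x, y) = (0.378877, 1.065753), (dx/dtau, dy/dtau) = (-0.636801, 2.181004); Gamma_xxx = 0.000000, Gamma_xxy = 0.696854, Gamma_xyy = 0.000000, Gamma_yxx = 0.000000, Gamma_yxy = 0.247733, Gamma_yyy = 0.000000; k4 = (-0.636801, 2.181004, 1.935673, 0.688135)
  Y <- Y + (h/6)(k1 + 2k2 + 2k3 + k4): x = 0.3790, y = 1.0658, dx/dtau = -0.6370, dy/dtau = 2.1811
step 4:
  k1: at (x, y) = (0.378952, 1.065822), (dx/dtau, dy/dtau) = (-0.636964, 2.181075); Gamma_xxx = 0.000000, Gamma_xxy = 0.696806, Gamma_xyy = 0.000000, Gamma_yxx = 0.000000, Gamma_yxy = 0.247749, Gamma_yyy = 0.000000; k1 = (-0.636964, 2.181075, 1.936100, 0.688379)
  k2: at (x, y) = (0.363028, 1.120349), (dx/dtau, dy/dtau) = (-0.588562, 2.198284); Gamma_xxx = 0.000000, Gamma_xxy = 0.684403, Gamma_xyy = 0.000000, Gamma_yxx = 0.000000, Gamma_yxy = 0.221768, Gamma_yyy = 0.000000; k2 = (-0.588562, 2.198284, 1.770999, 0.573859)
  k3: at (x, y) = (0.364238, 1.120779), (dx/dtau, dy/dtau) = (-0.592690, 2.195421); Gamma_xxx = 0.000000, Gamma_xxy = 0.683896, Gamma_xyy = 0.000000, Gamma_yxx = 0.000000, Gamma_yxy = 0.222257, Gamma_yyy = 0.000000; k3 = (-0.592690, 2.195421, 1.779775, 0.578403)
  k4: at (x, y) = (0.349318, 1.175593), (dx/dtau, dy/dtau) = (-0.547976, 2.209995); Gamma_xxx = 0.000000, Gamma_xxy = 0.670219, Gamma_xyy = 0.000000, Gamma_yxx = 0.000000, Gamma_yxy = 0.199150, Gamma_yyy = 0.000000; k4 = (-0.547976, 2.209995, 1.623303, 0.482351)
  Y <- Y + (h/6)(k1 + 2k2 + 2k3 + k4): x = 0.3494, y = 1.1756, dx/dtau = -0.5481, dy/dtau = 2.2100

Answer: x = 0.3494, y = 1.1756, dx/dtau = -0.5481, dy/dtau = 2.2100


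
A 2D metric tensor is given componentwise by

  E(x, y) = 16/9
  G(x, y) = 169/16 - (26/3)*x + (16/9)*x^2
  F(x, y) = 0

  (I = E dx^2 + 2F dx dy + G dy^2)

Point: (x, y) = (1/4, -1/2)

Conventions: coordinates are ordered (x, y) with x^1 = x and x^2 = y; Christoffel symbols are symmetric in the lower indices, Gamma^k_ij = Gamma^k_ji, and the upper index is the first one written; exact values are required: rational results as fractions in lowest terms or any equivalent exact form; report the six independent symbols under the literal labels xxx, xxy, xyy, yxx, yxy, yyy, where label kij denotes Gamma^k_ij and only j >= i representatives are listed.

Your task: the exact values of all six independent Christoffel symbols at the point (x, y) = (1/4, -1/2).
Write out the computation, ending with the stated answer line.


E = 16/9, F = 0, G = 1225/144 at the point
E_x = 0, E_y = 0, F_x = 0, F_y = 0, G_x = -70/9, G_y = 0
EG - F^2 = 1225/81;  g^inv = (81/1225) * [[1225/144, 0], [0, 16/9]]
first-kind symbols [ij,l] = (1/2)(d_i g_jl + d_j g_il - d_l g_ij): [xx,x] = E_x/2 = 0, [xx,y] = F_x - E_y/2 = 0, [xy,x] = E_y/2 = 0, [xy,y] = G_x/2 = -35/9, [yy,x] = F_y - G_x/2 = 35/9, [yy,y] = G_y/2 = 0
Gamma^x_ij = (G*[ij,x] - F*[ij,y])/(EG - F^2), Gamma^y_ij = (E*[ij,y] - F*[ij,x])/(EG - F^2)

Answer: Gamma_xxx = 0, Gamma_xxy = 0, Gamma_xyy = 35/16, Gamma_yxx = 0, Gamma_yxy = -16/35, Gamma_yyy = 0


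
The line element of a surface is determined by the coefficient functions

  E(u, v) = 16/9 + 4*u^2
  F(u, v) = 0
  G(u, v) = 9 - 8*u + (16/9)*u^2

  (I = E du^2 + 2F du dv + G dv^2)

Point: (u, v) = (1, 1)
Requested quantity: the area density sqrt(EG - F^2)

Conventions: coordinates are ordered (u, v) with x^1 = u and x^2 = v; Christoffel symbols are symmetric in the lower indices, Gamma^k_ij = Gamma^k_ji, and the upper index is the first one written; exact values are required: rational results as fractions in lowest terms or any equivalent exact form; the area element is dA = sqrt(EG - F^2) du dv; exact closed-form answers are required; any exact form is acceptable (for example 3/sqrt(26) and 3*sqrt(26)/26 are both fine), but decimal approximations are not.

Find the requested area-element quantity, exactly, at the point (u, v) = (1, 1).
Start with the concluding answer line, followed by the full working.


Answer: sqrt(EG - F^2) = 10*sqrt(13)/9

E = 52/9, F = 0, G = 25/9; EG - F^2 = 1300/81


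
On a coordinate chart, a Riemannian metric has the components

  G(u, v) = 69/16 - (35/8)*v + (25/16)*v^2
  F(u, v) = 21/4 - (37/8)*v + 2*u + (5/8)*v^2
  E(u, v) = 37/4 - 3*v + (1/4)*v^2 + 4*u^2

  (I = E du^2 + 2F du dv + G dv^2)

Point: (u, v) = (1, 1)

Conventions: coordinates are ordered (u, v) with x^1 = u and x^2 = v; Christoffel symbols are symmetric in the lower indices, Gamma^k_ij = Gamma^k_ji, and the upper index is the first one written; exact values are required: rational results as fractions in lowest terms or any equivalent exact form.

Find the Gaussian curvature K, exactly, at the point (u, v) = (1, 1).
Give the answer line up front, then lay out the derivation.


Answer: K = -294/6889

E = 21/2, F = 13/4, G = 3/2, EG - F^2 = 83/16 at the point
E_u = 8, E_v = -5/2, F_u = 2, F_v = -27/8, G_u = 0, G_v = -5/4
E_vv = 1/2, F_uv = 0, G_uu = 0
Brioschi: K = (det M1 - det M2) / (EG - F^2)^2 with the standard first/second-derivative matrices M1, M2.
M1 = [[-E_vv/2 + F_uv - G_uu/2, E_u/2, F_u - E_v/2], [F_v - G_u/2, E, F], [G_v/2, F, G]] = [[-1/4, 4, 13/4], [-27/8, 21/2, 13/4], [-5/8, 13/4, 3/2]]; det M1 = -447/128
M2 = [[0, E_v/2, G_u/2], [E_v/2, E, F], [G_u/2, F, G]] = [[0, -5/4, 0], [-5/4, 21/2, 13/4], [0, 13/4, 3/2]]; det M2 = -75/32
det M1 - det M2 = -147/128; K = -147/128 / (83/16)^2 = -294/6889


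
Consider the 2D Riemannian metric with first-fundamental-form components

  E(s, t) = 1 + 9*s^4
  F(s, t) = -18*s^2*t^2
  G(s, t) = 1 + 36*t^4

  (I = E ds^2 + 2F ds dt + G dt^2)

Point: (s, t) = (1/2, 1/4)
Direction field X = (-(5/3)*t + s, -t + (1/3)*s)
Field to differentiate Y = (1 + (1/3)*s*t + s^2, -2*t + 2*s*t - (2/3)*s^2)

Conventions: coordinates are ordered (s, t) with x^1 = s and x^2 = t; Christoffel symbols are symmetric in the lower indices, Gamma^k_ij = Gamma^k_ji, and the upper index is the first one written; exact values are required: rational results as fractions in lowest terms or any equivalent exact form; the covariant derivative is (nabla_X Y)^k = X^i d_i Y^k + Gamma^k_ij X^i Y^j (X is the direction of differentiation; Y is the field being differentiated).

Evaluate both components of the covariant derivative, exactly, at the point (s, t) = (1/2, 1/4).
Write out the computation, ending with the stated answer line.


E = 25/16, F = -9/32, G = 73/64 at the point
E_s = 9/2, E_t = 0, F_s = -9/8, F_t = -9/4, G_s = 0, G_t = 9/4
EG - F^2 = 109/64;  g^inv = (64/109) * [[73/64, 9/32], [9/32, 25/16]]
first-kind symbols [ij,l] = (1/2)(d_i g_jl + d_j g_il - d_l g_ij): [ss,s] = E_s/2 = 9/4, [ss,t] = F_s - E_t/2 = -9/8, [st,s] = E_t/2 = 0, [st,t] = G_s/2 = 0, [tt,s] = F_t - G_s/2 = -9/4, [tt,t] = G_t/2 = 9/8
Gamma^s_ij = (G*[ij,s] - F*[ij,t])/(EG - F^2), Gamma^t_ij = (E*[ij,t] - F*[ij,s])/(EG - F^2)
Gamma_sss = 144/109, Gamma_sst = 0, Gamma_stt = -144/109, Gamma_tss = -72/109, Gamma_tst = 0, Gamma_ttt = 72/109
X = (1/12, -1/12), Y = (31/24, -5/12) at the point

Answer: (nabla_X Y)^s = 2711/15696, (nabla_X Y)^t = 167/7848


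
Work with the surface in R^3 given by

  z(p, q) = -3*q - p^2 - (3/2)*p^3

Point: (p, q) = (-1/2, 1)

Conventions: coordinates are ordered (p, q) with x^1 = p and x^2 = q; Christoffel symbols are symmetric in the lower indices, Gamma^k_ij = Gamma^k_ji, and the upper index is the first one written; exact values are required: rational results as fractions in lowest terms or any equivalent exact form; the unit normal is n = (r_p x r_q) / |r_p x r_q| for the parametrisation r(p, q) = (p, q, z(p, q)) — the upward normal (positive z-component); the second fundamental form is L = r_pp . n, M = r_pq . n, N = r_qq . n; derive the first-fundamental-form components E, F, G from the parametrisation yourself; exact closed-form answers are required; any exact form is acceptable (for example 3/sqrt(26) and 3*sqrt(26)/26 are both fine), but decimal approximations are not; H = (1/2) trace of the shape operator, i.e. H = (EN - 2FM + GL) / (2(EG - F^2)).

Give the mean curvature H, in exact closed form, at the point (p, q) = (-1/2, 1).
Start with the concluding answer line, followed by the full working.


Answer: H = 6400*sqrt(641)/410881

z_p = -1/8, z_q = -3, z_pp = 5/2, z_pq = 0, z_qq = 0
E = 65/64, F = 3/8, G = 10; answer radicand W^2 = 641/64
unnormalised second-form numerators: l = 5/2, m = 0, n = 0; L = l/sqrt(641/64), and similarly M = m/sqrt(W^2), N = n/sqrt(W^2)
H = (E*n - 2*F*m + G*l) / (2*(EG - F^2)*sqrt(W^2)); E*n - 2*F*m + G*l = 25, EG - F^2 = 641/64, so H = (800/641)/sqrt(641/64)


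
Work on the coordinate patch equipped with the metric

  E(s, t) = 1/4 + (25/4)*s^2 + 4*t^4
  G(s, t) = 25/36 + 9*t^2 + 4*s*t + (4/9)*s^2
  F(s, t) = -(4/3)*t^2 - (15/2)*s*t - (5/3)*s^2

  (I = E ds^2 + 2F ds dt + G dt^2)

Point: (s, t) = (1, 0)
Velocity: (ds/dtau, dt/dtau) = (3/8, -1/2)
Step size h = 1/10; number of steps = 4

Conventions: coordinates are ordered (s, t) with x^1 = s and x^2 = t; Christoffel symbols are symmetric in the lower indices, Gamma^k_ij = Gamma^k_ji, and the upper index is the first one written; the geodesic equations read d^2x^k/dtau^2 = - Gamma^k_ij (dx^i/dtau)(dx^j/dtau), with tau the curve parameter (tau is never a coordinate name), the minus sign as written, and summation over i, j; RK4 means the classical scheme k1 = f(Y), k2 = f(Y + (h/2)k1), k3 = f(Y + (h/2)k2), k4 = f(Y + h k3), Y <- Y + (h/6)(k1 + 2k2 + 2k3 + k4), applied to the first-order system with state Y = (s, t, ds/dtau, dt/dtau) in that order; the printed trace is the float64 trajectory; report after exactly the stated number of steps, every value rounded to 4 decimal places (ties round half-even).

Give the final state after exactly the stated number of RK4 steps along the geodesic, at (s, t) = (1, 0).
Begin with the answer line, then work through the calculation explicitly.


Answer: s = 1.1638, t = -0.1532, ds/dtau = 0.4218, dt/dtau = -0.2682

f(Y) = (ds/dtau, dt/dtau, -Gamma^s_ij Y'^i Y'^j, -Gamma^t_ij Y'^i Y'^j) with the Gammas evaluated at the stage position; h = 0.100000; intermediate values shown to 6 dp
step 0: s = 1.0000, t = 0.0000, ds/dtau = 0.3750, dt/dtau = -0.5000
step 1:
  k1: at (s, t) = (1.000000, 0.000000), (ds/dtau, dt/dtau) = (0.375000, -0.500000); Gamma_sss = 0.337838, Gamma_sst = 0.160160, Gamma_stt = -1.235569, Gamma_tss = -2.432432, Gamma_tst = 0.624625, Gamma_ttt = -0.052052; k1 = (0.375000, -0.500000, 0.321444, 0.589308)
  k2: at (s, t) = (1.018750, -0.025000), (ds/dtau, dt/dtau) = (0.391072, -0.470535); Gamma_sss = 0.378976, Gamma_sst = 0.130059, Gamma_stt = -1.187484, Gamma_tss = -2.477435, Gamma_tst = 0.569168, Gamma_ttt = -0.014833; k2 = (0.391072, -0.470535, 0.252818, 0.591645)
  k3: at (s, t) = (1.019554, -0.023527), (ds/dtau, dt/dtau) = (0.387641, -0.470418); Gamma_sss = 0.373699, Gamma_sst = 0.132055, Gamma_stt = -1.188221, Gamma_tss = -2.479161, Gamma_tst = 0.573647, Gamma_ttt = -0.017196; k3 = (0.387641, -0.470418, 0.254952, 0.585550)
  k4: at (s, t) = (1.038764, -0.047042), (ds/dtau, dt/dtau) = (0.400495, -0.441445); Gamma_sss = 0.410509, Gamma_sst = 0.106936, Gamma_stt = -1.146747, Gamma_tss = -2.523747, Gamma_tst = 0.521825, Gamma_ttt = 0.008761; k4 = (0.400495, -0.441445, 0.195438, 0.587606)
  Y <- Y + (h/6)(k1 + 2k2 + 2k3 + k4): s = 1.0389, t = -0.0471, ds/dtau = 0.4005, dt/dtau = -0.4411
step 2:
  k1: at (s, t) = (1.038882, -0.047056), (ds/dtau, dt/dtau) = (0.400540, -0.441145); Gamma_sss = 0.410376, Gamma_sst = 0.106939, Gamma_stt = -1.146622, Gamma_tss = -2.524019, Gamma_tst = 0.521860, Gamma_ttt = 0.008752; k1 = (0.400540, -0.441145, 0.195097, 0.587653)
  k2: at (s, t) = (1.058909, -0.069113), (ds/dtau, dt/dtau) = (0.410295, -0.411762); Gamma_sss = 0.442576, Gamma_sst = 0.086197, Gamma_stt = -1.110032, Gamma_tss = -2.567975, Gamma_tst = 0.473702, Gamma_ttt = 0.024988; k2 = (0.410295, -0.411762, 0.142825, 0.588120)
  k3: at (s, t) = (1.059397, -0.067644), (ds/dtau, dt/dtau) = (0.407682, -0.411739); Gamma_sss = 0.437790, Gamma_sst = 0.087790, Gamma_stt = -1.110693, Gamma_tss = -2.569392, Gamma_tst = 0.478083, Gamma_ttt = 0.023832; k3 = (0.407682, -0.411739, 0.145005, 0.583504)
  k4: at (s, t) = (1.079650, -0.088230), (ds/dtau, dt/dtau) = (0.415041, -0.382794); Gamma_sss = 0.466240, Gamma_sst = 0.070514, Gamma_stt = -1.078184, Gamma_tss = -2.611186, Gamma_tst = 0.433402, Gamma_ttt = 0.032939; k4 = (0.415041, -0.382794, 0.100080, 0.582687)
  Y <- Y + (h/6)(k1 + 2k2 + 2k3 + k4): s = 1.0797, t = -0.0882, ds/dtau = 0.4151, dt/dtau = -0.3826
step 3:
  k1: at (s, t) = (1.079741, -0.088238), (ds/dtau, dt/dtau) = (0.415054, -0.382585); Gamma_sss = 0.466135, Gamma_sst = 0.070519, Gamma_stt = -1.078100, Gamma_tss = -2.611397, Gamma_tst = 0.433436, Gamma_ttt = 0.032931; k1 = (0.415054, -0.382585, 0.099898, 0.582699)
  k2: at (s, t) = (1.100494, -0.107367), (ds/dtau, dt/dtau) = (0.420049, -0.353450); Gamma_sss = 0.490453, Gamma_sst = 0.056334, Gamma_stt = -1.048664, Gamma_tss = -2.651318, Gamma_tst = 0.392471, Gamma_ttt = 0.036075; k2 = (0.420049, -0.353450, 0.061198, 0.579833)
  k3: at (s, t) = (1.100743, -0.105911), (ds/dtau, dt/dtau) = (0.418114, -0.353593); Gamma_sss = 0.486044, Gamma_sst = 0.057617, Gamma_stt = -1.049306, Gamma_tss = -2.652780, Gamma_tst = 0.396774, Gamma_ttt = 0.035846; k3 = (0.418114, -0.353593, 0.063260, 0.576596)
  k4: at (s, t) = (1.121552, -0.123598), (ds/dtau, dt/dtau) = (0.421380, -0.324926); Gamma_sss = 0.506828, Gamma_sst = 0.045864, Gamma_stt = -1.022553, Gamma_tss = -2.690335, Gamma_tst = 0.359443, Gamma_ttt = 0.034975; k4 = (0.421380, -0.324926, 0.030524, 0.572435)
  Y <- Y + (h/6)(k1 + 2k2 + 2k3 + k4): s = 1.1216, t = -0.1236, ds/dtau = 0.4214, dt/dtau = -0.3248
step 4:
  k1: at (s, t) = (1.121620, -0.123598), (ds/dtau, dt/dtau) = (0.421377, -0.324785); Gamma_sss = 0.506738, Gamma_sst = 0.045872, Gamma_stt = -1.022499, Gamma_tss = -2.690498, Gamma_tst = 0.359485, Gamma_ttt = 0.034972; k1 = (0.421377, -0.324785, 0.030439, 0.572427)
  k2: at (s, t) = (1.142689, -0.139837), (ds/dtau, dt/dtau) = (0.422899, -0.296164); Gamma_sss = 0.523628, Gamma_sst = 0.036310, Gamma_stt = -0.997860, Gamma_tss = -2.726282, Gamma_tst = 0.326069, Gamma_ttt = 0.030948; k2 = (0.422899, -0.296164, 0.002974, 0.566541)
  k3: at (s, t) = (1.142765, -0.138406), (ds/dtau, dt/dtau) = (0.421525, -0.296458); Gamma_sss = 0.519545, Gamma_sst = 0.037354, Gamma_stt = -0.998506, Gamma_tss = -2.727984, Gamma_tst = 0.330260, Gamma_ttt = 0.031394; k3 = (0.421525, -0.296458, 0.004777, 0.564500)
  k4: at (s, t) = (1.163773, -0.153244), (ds/dtau, dt/dtau) = (0.421854, -0.268335); Gamma_sss = 0.533063, Gamma_sst = 0.029494, Gamma_stt = -0.975800, Gamma_tss = -2.762128, Gamma_tst = 0.300606, Gamma_ttt = 0.025597; k4 = (0.421854, -0.268335, -0.017926, 0.557764)
  Y <- Y + (h/6)(k1 + 2k2 + 2k3 + k4): s = 1.1638, t = -0.1532, ds/dtau = 0.4218, dt/dtau = -0.2682


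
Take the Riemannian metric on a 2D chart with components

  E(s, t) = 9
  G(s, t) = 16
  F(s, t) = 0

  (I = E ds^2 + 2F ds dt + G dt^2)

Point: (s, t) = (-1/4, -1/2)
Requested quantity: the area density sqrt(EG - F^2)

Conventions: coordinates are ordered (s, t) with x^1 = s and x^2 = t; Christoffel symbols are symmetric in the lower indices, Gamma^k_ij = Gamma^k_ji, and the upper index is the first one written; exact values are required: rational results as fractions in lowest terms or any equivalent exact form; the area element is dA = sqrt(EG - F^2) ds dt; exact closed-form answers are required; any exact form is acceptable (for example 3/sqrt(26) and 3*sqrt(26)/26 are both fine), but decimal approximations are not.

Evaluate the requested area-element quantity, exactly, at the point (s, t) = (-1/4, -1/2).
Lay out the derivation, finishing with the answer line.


E = 9, F = 0, G = 16; EG - F^2 = 144

Answer: sqrt(EG - F^2) = 12


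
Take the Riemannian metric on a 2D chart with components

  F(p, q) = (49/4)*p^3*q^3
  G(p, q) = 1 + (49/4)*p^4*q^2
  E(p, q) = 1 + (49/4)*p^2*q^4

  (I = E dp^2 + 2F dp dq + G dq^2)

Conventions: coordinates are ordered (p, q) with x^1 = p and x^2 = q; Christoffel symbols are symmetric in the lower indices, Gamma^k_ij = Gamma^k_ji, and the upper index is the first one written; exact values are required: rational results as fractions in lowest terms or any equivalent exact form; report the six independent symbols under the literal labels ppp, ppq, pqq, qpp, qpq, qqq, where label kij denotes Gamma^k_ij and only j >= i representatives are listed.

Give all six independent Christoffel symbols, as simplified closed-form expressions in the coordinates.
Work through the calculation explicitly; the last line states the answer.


E = 1 + (49/4)*p^2*q^4; F = (49/4)*p^3*q^3; G = 1 + (49/4)*p^4*q^2
Gamma^k_ij = (1/2) g^{kl} (d_i g_jl + d_j g_il - d_l g_ij), with g^inv = (1/(EG-F^2)) [[G, -F], [-F, E]]
first partials: E_p = (49/2)*p*q^4, E_q = 49*p^2*q^3, F_p = (147/4)*p^2*q^3, F_q = (147/4)*p^3*q^2, G_p = 49*p^3*q^2, G_q = (49/2)*p^4*q
D = EG - F^2 = 1 + (49/4)*p^2*q^4 + (49/4)*p^4*q^2
expanded: Gamma^p_pp = (G E_p - 2F F_p + F E_q)/(2D), Gamma^p_pq = (G E_q - F G_p)/(2D), Gamma^p_qq = (2G F_q - G G_p - F G_q)/(2D), Gamma^q_pp = (2E F_p - E E_q - F E_p)/(2D), Gamma^q_pq = (E G_p - F E_q)/(2D), Gamma^q_qq = (E G_q - 2F F_q + F G_p)/(2D); substitute and cancel common factors

Answer: Gamma_ppp = 49*p*q^4/(49*p^4*q^2 + 49*p^2*q^4 + 4), Gamma_ppq = 98*p^2*q^3/(49*p^4*q^2 + 49*p^2*q^4 + 4), Gamma_pqq = 49*p^3*q^2/(49*p^4*q^2 + 49*p^2*q^4 + 4), Gamma_qpp = 49*p^2*q^3/(49*p^4*q^2 + 49*p^2*q^4 + 4), Gamma_qpq = 98*p^3*q^2/(49*p^4*q^2 + 49*p^2*q^4 + 4), Gamma_qqq = 49*p^4*q/(49*p^4*q^2 + 49*p^2*q^4 + 4)


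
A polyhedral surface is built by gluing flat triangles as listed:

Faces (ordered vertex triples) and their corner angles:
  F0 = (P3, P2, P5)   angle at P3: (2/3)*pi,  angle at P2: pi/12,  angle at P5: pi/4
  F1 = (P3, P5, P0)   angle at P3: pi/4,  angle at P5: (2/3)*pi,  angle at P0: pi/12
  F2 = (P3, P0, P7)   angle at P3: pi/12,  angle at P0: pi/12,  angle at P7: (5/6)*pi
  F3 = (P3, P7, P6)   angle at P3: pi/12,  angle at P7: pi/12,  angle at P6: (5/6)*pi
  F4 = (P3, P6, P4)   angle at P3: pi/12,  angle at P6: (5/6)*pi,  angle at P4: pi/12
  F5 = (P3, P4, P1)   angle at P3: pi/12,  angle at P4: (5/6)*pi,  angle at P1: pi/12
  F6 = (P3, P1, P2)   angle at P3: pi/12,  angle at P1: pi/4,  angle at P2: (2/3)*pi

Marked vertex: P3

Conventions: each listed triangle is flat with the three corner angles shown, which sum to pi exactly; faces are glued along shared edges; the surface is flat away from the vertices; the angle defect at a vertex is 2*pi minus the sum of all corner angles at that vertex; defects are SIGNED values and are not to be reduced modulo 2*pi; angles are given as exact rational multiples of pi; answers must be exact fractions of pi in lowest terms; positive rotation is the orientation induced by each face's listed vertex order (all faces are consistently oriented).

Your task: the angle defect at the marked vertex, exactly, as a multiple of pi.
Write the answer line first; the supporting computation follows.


Answer: defect(P3) = (2/3)*pi

Sum of corner angles at P3: (4/3)*pi
defect = 2*pi - (4/3)*pi


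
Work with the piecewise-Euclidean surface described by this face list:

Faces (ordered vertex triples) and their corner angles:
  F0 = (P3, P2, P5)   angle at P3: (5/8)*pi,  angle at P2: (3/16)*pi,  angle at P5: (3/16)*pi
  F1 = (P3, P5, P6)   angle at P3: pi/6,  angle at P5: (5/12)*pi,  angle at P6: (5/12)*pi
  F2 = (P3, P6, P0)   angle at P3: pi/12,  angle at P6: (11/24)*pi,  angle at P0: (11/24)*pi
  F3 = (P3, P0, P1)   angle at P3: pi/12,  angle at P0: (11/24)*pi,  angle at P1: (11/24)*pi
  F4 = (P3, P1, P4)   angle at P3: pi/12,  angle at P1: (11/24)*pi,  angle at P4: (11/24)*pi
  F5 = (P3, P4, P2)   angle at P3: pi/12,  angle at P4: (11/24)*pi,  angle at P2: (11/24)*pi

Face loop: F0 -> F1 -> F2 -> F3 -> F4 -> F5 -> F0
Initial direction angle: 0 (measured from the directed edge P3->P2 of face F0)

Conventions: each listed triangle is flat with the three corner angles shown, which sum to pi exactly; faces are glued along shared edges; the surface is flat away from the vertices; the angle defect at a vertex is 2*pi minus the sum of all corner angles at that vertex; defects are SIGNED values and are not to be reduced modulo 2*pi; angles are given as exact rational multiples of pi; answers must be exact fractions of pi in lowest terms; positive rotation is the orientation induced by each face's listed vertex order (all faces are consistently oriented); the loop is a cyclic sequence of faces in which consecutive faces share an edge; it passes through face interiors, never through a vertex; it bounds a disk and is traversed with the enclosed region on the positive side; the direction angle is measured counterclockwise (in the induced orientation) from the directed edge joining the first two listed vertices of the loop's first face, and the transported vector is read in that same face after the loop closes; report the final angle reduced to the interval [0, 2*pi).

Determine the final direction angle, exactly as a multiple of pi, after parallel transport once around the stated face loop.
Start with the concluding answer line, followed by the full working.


Answer: final direction angle = (7/8)*pi

enclosed vertex P3: corner angles sum to (9/8)*pi, defect = 2*pi - (9/8)*pi = (7/8)*pi
holonomy = initial angle + sum of enclosed defects (mod 2*pi), positive in the induced orientation
final angle = 0 + (7/8)*pi = (7/8)*pi (mod 2*pi)


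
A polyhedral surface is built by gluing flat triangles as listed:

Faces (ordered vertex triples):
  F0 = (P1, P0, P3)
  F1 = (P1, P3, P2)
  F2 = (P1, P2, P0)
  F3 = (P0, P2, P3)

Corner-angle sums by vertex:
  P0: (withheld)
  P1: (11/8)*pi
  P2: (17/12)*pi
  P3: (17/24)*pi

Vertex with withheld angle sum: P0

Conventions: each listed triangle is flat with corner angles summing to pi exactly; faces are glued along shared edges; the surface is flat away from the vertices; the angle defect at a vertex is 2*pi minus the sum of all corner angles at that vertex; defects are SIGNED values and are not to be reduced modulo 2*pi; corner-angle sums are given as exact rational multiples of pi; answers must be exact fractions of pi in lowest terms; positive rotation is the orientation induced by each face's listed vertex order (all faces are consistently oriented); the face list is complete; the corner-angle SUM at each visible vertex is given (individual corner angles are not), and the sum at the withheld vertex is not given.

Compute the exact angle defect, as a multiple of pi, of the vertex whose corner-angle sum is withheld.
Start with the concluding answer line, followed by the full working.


Answer: defect(P0) = (3/2)*pi

V = 4, E = 6, F = 4; chi = V - E + F = 2
Gauss-Bonnet: total defect = 2*pi*chi = 4*pi; visible defects sum to (5/2)*pi


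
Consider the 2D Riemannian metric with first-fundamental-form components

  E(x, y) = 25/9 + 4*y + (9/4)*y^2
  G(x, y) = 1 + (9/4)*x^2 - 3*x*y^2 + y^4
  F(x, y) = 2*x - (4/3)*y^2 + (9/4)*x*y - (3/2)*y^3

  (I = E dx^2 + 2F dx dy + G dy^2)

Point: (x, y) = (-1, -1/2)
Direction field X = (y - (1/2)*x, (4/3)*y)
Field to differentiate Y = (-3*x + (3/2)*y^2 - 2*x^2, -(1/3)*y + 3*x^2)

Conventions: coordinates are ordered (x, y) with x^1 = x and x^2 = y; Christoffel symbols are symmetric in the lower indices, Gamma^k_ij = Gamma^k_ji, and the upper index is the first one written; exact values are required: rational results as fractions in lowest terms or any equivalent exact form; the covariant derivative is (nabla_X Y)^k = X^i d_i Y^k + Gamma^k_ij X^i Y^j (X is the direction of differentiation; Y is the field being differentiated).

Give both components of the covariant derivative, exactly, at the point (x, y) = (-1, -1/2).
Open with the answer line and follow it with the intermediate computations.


Answer: (nabla_X Y)^x = 2047/3804, (nabla_X Y)^y = 18349/11412

E = 193/144, F = -49/48, G = 65/16 at the point
E_x = 0, E_y = 7/4, F_x = 7/8, F_y = -49/24, G_x = -21/4, G_y = -7/2
EG - F^2 = 317/72;  g^inv = (72/317) * [[65/16, 49/48], [49/48, 193/144]]
first-kind symbols [ij,l] = (1/2)(d_i g_jl + d_j g_il - d_l g_ij): [xx,x] = E_x/2 = 0, [xx,y] = F_x - E_y/2 = 0, [xy,x] = E_y/2 = 7/8, [xy,y] = G_x/2 = -21/8, [yy,x] = F_y - G_x/2 = 7/12, [yy,y] = G_y/2 = -7/4
Gamma^x_ij = (G*[ij,x] - F*[ij,y])/(EG - F^2), Gamma^y_ij = (E*[ij,y] - F*[ij,x])/(EG - F^2)
Gamma_xxx = 0, Gamma_xxy = 63/317, Gamma_xyy = 42/317, Gamma_yxx = 0, Gamma_yxy = -189/317, Gamma_yyy = -126/317
X = (0, -2/3), Y = (11/8, 19/6) at the point


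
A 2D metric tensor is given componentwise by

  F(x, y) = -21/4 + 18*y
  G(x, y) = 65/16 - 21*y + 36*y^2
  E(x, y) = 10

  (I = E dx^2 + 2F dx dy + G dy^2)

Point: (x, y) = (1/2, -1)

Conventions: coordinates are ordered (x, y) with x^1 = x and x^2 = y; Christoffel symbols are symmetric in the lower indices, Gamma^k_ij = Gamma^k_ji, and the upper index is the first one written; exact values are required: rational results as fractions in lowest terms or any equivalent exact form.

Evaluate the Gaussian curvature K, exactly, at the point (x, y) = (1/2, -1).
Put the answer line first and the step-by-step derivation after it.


Answer: K = 0

E = 10, F = -93/4, G = 977/16, EG - F^2 = 1121/16 at the point
E_x = 0, E_y = 0, F_x = 0, F_y = 18, G_x = 0, G_y = -93
E_yy = 0, F_xy = 0, G_xx = 0
Evaluate Brioschi's two determinant matrices M1, M2 and divide by (EG - F^2)^2.
M1 = [[-E_yy/2 + F_xy - G_xx/2, E_x/2, F_x - E_y/2], [F_y - G_x/2, E, F], [G_y/2, F, G]] = [[0, 0, 0], [18, 10, -93/4], [-93/2, -93/4, 977/16]]; det M1 = 0
M2 = [[0, E_y/2, G_x/2], [E_y/2, E, F], [G_x/2, F, G]] = [[0, 0, 0], [0, 10, -93/4], [0, -93/4, 977/16]]; det M2 = 0
det M1 - det M2 = 0; K = 0 / (1121/16)^2 = 0


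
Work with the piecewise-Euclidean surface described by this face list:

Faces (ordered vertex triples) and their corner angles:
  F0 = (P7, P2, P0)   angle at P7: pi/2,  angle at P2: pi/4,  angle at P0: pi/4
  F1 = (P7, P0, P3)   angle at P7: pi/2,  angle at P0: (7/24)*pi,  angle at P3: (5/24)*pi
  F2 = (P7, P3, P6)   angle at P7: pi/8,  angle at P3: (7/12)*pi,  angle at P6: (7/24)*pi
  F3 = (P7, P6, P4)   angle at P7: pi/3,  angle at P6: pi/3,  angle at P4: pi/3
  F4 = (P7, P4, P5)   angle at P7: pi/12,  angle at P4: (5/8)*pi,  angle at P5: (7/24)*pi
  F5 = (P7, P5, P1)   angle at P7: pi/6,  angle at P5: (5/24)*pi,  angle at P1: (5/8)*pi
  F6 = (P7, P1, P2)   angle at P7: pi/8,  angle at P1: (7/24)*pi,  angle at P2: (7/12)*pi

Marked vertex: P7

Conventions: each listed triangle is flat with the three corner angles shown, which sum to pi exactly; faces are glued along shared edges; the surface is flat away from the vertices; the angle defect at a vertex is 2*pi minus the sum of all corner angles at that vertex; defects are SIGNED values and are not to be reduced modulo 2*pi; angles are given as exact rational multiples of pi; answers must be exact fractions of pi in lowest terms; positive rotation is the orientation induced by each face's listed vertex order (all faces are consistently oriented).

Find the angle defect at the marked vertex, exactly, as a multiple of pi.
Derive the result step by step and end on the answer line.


Sum of corner angles at P7: (11/6)*pi
defect = 2*pi - (11/6)*pi

Answer: defect(P7) = pi/6


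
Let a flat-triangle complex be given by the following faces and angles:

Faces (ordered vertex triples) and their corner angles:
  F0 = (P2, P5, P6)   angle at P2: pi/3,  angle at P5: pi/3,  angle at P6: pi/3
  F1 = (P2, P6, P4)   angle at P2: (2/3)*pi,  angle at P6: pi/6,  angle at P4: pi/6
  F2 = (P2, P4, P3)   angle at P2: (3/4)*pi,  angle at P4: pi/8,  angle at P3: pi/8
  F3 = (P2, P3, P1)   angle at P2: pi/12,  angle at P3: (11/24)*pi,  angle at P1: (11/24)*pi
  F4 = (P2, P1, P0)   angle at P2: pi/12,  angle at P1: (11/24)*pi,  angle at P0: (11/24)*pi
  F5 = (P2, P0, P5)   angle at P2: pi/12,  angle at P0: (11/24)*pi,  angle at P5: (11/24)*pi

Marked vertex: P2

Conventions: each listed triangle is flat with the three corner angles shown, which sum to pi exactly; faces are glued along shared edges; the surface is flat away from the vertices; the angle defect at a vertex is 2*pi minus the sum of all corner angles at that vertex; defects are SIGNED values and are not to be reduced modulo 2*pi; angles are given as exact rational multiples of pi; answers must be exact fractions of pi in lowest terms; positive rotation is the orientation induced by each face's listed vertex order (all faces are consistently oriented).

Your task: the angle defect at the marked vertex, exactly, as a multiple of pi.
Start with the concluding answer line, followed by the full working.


Answer: defect(P2) = 0

Sum of corner angles at P2: 2*pi
defect = 2*pi - 2*pi


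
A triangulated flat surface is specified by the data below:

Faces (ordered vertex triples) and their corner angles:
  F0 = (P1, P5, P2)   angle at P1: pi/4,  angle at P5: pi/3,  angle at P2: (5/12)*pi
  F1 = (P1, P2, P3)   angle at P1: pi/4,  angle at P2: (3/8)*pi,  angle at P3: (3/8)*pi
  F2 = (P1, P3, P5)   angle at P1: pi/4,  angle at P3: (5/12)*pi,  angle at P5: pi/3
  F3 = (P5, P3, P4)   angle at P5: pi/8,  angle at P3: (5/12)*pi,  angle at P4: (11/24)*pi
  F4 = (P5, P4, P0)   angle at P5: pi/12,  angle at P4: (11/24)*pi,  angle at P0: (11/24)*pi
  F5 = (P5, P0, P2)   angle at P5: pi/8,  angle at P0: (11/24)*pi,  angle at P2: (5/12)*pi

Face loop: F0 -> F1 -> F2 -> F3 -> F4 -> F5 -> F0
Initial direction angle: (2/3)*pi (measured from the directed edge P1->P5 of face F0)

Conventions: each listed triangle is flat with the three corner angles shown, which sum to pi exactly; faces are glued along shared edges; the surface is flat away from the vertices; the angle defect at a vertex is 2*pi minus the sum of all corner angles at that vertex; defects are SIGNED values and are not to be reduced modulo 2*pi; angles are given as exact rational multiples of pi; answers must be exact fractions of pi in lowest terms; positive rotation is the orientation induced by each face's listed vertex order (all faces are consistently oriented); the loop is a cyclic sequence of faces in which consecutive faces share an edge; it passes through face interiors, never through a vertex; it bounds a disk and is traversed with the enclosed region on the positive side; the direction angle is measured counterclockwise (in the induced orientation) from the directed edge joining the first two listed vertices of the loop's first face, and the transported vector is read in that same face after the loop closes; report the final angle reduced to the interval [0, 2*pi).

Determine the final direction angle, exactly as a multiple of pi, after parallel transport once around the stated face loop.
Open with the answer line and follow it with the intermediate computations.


Answer: final direction angle = (11/12)*pi

enclosed vertex P1: corner angles sum to (3/4)*pi, defect = 2*pi - (3/4)*pi = (5/4)*pi
enclosed vertex P5: corner angles sum to pi, defect = 2*pi - pi = pi
final direction = starting direction + enclosed defect total, reduced mod 2*pi (induced orientation)
final angle = (2/3)*pi + (9/4)*pi = (11/12)*pi (mod 2*pi)


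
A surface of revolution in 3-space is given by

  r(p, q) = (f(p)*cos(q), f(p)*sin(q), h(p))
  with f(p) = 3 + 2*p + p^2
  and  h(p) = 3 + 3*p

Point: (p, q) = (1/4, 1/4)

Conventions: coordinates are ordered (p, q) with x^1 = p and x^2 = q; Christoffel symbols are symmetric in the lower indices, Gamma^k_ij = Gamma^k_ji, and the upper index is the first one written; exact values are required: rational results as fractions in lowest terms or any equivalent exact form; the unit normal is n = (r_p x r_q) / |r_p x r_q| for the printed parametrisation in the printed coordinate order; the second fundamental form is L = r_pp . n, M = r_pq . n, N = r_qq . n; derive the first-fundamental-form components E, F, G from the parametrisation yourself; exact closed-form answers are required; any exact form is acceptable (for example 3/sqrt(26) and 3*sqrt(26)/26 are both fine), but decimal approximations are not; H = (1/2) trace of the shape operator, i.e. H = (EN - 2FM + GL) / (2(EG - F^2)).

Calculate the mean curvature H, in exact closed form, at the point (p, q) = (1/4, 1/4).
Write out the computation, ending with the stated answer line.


f = 57/16, f' = 5/2, f'' = 2, h' = 3, h'' = 0
E = 61/4, F = 0, G = 3249/256; answer radicand W^2 = 61/4
unnormalised second-form numerators: l = -6, m = 0, n = 171/16; L = l/sqrt(61/4), and similarly M = m/sqrt(W^2), N = n/sqrt(W^2)
H = (E*n - 2*F*m + G*l) / (2*(EG - F^2)*sqrt(W^2)); E*n - 2*F*m + G*l = 11115/128, EG - F^2 = 198189/1024, so H = (260/1159)/sqrt(61/4)

Answer: H = 520*sqrt(61)/70699


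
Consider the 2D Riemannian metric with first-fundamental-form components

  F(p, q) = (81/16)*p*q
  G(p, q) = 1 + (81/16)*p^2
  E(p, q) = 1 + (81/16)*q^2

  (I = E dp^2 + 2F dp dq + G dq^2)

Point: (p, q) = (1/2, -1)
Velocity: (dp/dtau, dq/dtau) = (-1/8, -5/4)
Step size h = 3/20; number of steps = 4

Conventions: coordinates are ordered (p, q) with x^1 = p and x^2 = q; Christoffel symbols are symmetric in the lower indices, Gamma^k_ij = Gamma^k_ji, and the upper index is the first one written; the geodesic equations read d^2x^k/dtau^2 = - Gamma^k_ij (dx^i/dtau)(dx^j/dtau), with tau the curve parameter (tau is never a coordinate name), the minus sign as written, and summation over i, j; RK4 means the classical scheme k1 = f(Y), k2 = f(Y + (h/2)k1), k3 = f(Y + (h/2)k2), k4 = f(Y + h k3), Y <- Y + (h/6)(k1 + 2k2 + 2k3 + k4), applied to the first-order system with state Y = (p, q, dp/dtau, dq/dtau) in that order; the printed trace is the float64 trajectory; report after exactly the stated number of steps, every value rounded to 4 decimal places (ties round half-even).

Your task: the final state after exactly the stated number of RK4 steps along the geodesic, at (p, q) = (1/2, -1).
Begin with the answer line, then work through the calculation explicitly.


Answer: p = 0.4518, q = -1.7610, dp/dtau = -0.0505, dq/dtau = -1.2781

f(Y) = (dp/dtau, dq/dtau, -Gamma^p_ij Y'^i Y'^j, -Gamma^q_ij Y'^i Y'^j) with the Gammas evaluated at the stage position; h = 0.150000; intermediate values shown to 6 dp
step 0: p = 0.5000, q = -1.0000, dp/dtau = -0.1250, dq/dtau = -1.2500
step 1:
  k1: at (p, q) = (0.500000, -1.000000), (dp/dtau, dq/dtau) = (-0.125000, -1.250000); Gamma_ppp = 0.000000, Gamma_ppq = -0.690832, Gamma_pqq = 0.000000, Gamma_qpp = 0.000000, Gamma_qpq = 0.345416, Gamma_qqq = 0.000000; k1 = (-0.125000, -1.250000, 0.215885, -0.107942)
  k2: at (p, q) = (0.490625, -1.093750), (dp/dtau, dq/dtau) = (-0.108809, -1.258096); Gamma_ppp = 0.000000, Gamma_ppq = -0.669151, Gamma_pqq = 0.000000, Gamma_qpp = 0.000000, Gamma_qpq = 0.300162, Gamma_qqq = 0.000000; k2 = (-0.108809, -1.258096, 0.183203, -0.082179)
  k3: at (p, q) = (0.491839, -1.094357), (dp/dtau, dq/dtau) = (-0.111260, -1.256163); Gamma_ppp = 0.000000, Gamma_ppq = -0.668492, Gamma_pqq = 0.000000, Gamma_qpp = 0.000000, Gamma_qpq = 0.300442, Gamma_qqq = 0.000000; k3 = (-0.111260, -1.256163, 0.186857, -0.083980)
  k4: at (p, q) = (0.483311, -1.188425), (dp/dtau, dq/dtau) = (-0.096971, -1.262597); Gamma_ppp = 0.000000, Gamma_ppq = -0.644666, Gamma_pqq = 0.000000, Gamma_qpp = 0.000000, Gamma_qpq = 0.262174, Gamma_qqq = 0.000000; k4 = (-0.096971, -1.262597, 0.157860, -0.064199)
  Y <- Y + (h/6)(k1 + 2k2 + 2k3 + k4): p = 0.4834, q = -1.1885, dp/dtau = -0.0972, dq/dtau = -1.2626
step 2:
  k1: at (p, q) = (0.483447, -1.188528), (dp/dtau, dq/dtau) = (-0.097153, -1.262611); Gamma_ppp = 0.000000, Gamma_ppq = -0.644590, Gamma_pqq = 0.000000, Gamma_qpp = 0.000000, Gamma_qpq = 0.262194, Gamma_qqq = 0.000000; k1 = (-0.097153, -1.262611, 0.158140, -0.064325)
  k2: at (p, q) = (0.476161, -1.283224), (dp/dtau, dq/dtau) = (-0.085293, -1.267436); Gamma_ppp = 0.000000, Gamma_ppq = -0.619639, Gamma_pqq = 0.000000, Gamma_qpp = 0.000000, Gamma_qpq = 0.229927, Gamma_qqq = 0.000000; k2 = (-0.085293, -1.267436, 0.133970, -0.049712)
  k3: at (p, q) = (0.477050, -1.283586), (dp/dtau, dq/dtau) = (-0.087106, -1.266340); Gamma_ppp = 0.000000, Gamma_ppq = -0.619282, Gamma_pqq = 0.000000, Gamma_qpp = 0.000000, Gamma_qpq = 0.230159, Gamma_qqq = 0.000000; k3 = (-0.087106, -1.266340, 0.136620, -0.050776)
  k4: at (p, q) = (0.470381, -1.378479), (dp/dtau, dq/dtau) = (-0.076660, -1.270228); Gamma_ppp = 0.000000, Gamma_ppq = -0.594430, Gamma_pqq = 0.000000, Gamma_qpp = 0.000000, Gamma_qpq = 0.202839, Gamma_qqq = 0.000000; k4 = (-0.076660, -1.270228, 0.115767, -0.039503)
  Y <- Y + (h/6)(k1 + 2k2 + 2k3 + k4): p = 0.4705, q = -1.3785, dp/dtau = -0.0768, dq/dtau = -1.2702
step 3:
  k1: at (p, q) = (0.470482, -1.378538), (dp/dtau, dq/dtau) = (-0.076776, -1.270232); Gamma_ppp = 0.000000, Gamma_ppq = -0.594389, Gamma_pqq = 0.000000, Gamma_qpp = 0.000000, Gamma_qpq = 0.202860, Gamma_qqq = 0.000000; k1 = (-0.076776, -1.270232, 0.115934, -0.039567)
  k2: at (p, q) = (0.464724, -1.473805), (dp/dtau, dq/dtau) = (-0.068081, -1.273199); Gamma_ppp = 0.000000, Gamma_ppq = -0.570005, Gamma_pqq = 0.000000, Gamma_qpp = 0.000000, Gamma_qpq = 0.179735, Gamma_qqq = 0.000000; k2 = (-0.068081, -1.273199, 0.098817, -0.031159)
  k3: at (p, q) = (0.465376, -1.474028), (dp/dtau, dq/dtau) = (-0.069365, -1.272569); Gamma_ppp = 0.000000, Gamma_ppq = -0.569813, Gamma_pqq = 0.000000, Gamma_qpp = 0.000000, Gamma_qpq = 0.179900, Gamma_qqq = 0.000000; k3 = (-0.069365, -1.272569, 0.100597, -0.031760)
  k4: at (p, q) = (0.460077, -1.569423), (dp/dtau, dq/dtau) = (-0.061687, -1.274996); Gamma_ppp = 0.000000, Gamma_ppq = -0.546401, Gamma_pqq = 0.000000, Gamma_qpp = 0.000000, Gamma_qpq = 0.160178, Gamma_qqq = 0.000000; k4 = (-0.061687, -1.274996, 0.085949, -0.025196)
  Y <- Y + (h/6)(k1 + 2k2 + 2k3 + k4): p = 0.4601, q = -1.5695, dp/dtau = -0.0618, dq/dtau = -1.2750
step 4:
  k1: at (p, q) = (0.460148, -1.569457), (dp/dtau, dq/dtau) = (-0.061758, -1.274997); Gamma_ppp = 0.000000, Gamma_ppq = -0.546380, Gamma_pqq = 0.000000, Gamma_qpp = 0.000000, Gamma_qpq = 0.160193, Gamma_qqq = 0.000000; k1 = (-0.061758, -1.274997, 0.086046, -0.025228)
  k2: at (p, q) = (0.455516, -1.665081), (dp/dtau, dq/dtau) = (-0.055305, -1.276889); Gamma_ppp = 0.000000, Gamma_ppq = -0.524019, Gamma_pqq = 0.000000, Gamma_qpp = 0.000000, Gamma_qpq = 0.143356, Gamma_qqq = 0.000000; k2 = (-0.055305, -1.276889, 0.074011, -0.020247)
  k3: at (p, q) = (0.456000, -1.665223), (dp/dtau, dq/dtau) = (-0.056208, -1.276515); Gamma_ppp = 0.000000, Gamma_ppq = -0.523913, Gamma_pqq = 0.000000, Gamma_qpp = 0.000000, Gamma_qpq = 0.143467, Gamma_qqq = 0.000000; k3 = (-0.056208, -1.276515, 0.075181, -0.020587)
  k4: at (p, q) = (0.451717, -1.760934), (dp/dtau, dq/dtau) = (-0.050481, -1.278085); Gamma_ppp = 0.000000, Gamma_ppq = -0.502770, Gamma_pqq = 0.000000, Gamma_qpp = 0.000000, Gamma_qpq = 0.128971, Gamma_qqq = 0.000000; k4 = (-0.050481, -1.278085, 0.064877, -0.016642)
  Y <- Y + (h/6)(k1 + 2k2 + 2k3 + k4): p = 0.4518, q = -1.7610, dp/dtau = -0.0505, dq/dtau = -1.2781
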